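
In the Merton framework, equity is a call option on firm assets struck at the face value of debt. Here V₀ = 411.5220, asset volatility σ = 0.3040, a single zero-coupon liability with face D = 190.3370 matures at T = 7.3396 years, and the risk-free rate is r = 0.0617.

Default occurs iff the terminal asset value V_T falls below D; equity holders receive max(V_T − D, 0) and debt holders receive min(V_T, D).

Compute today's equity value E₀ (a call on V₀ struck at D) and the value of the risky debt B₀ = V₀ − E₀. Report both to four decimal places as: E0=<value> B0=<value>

d₁ = [ln(V₀/D) + (r + σ²/2)T] / (σ√T)
   = [ln(411.5220/190.3370) + (0.0617 + 0.5·0.3040²)·7.3396] / (0.3040·√7.3396)
   = [0.771066 + 0.792002] / 0.823588 = 1.897877
d₂ = d₁ − σ√T = 1.897877 − 0.823588 = 1.074289
N(d₁) = 0.971144,  N(d₂) = 0.858654,  e^(−rT) = 0.635811
E₀ = V₀·N(d₁) − D·e^(−rT)·N(d₂)
   = 411.5220·0.971144 − 190.3370·0.635811·0.858654 = 295.734161
B₀ = V₀ − E₀ = 411.5220 − 295.734161 = 115.787839

E0=295.7342 B0=115.7878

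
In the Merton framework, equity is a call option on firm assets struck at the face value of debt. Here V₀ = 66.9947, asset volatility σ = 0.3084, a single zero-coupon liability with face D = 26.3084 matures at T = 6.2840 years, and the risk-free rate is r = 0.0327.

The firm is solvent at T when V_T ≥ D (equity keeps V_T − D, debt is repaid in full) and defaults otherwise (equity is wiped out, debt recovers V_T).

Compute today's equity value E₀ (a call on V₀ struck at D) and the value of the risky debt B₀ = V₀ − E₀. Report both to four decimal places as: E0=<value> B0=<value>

d₁ = [ln(V₀/D) + (r + σ²/2)T] / (σ√T)
   = [ln(66.9947/26.3084) + (0.0327 + 0.5·0.3084²)·6.2840] / (0.3084·√6.2840)
   = [0.934725 + 0.504324] / 0.773094 = 1.861415
d₂ = d₁ − σ√T = 1.861415 − 0.773094 = 1.088321
N(d₁) = 0.968657,  N(d₂) = 0.861773,  e^(−rT) = 0.814251
E₀ = V₀·N(d₁) − D·e^(−rT)·N(d₂)
   = 66.9947·0.968657 − 26.3084·0.814251·0.861773 = 46.434306
B₀ = V₀ − E₀ = 66.9947 − 46.434306 = 20.560394

E0=46.4343 B0=20.5604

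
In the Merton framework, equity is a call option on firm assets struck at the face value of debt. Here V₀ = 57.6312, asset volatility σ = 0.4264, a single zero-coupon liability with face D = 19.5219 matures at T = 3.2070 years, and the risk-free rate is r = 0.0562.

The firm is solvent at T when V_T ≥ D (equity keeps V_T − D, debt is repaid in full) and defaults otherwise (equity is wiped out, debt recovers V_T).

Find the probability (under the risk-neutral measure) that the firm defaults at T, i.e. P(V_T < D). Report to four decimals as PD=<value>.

PD=0.1017

d₁ = [ln(V₀/D) + (r + σ²/2)T] / (σ√T)
   = [ln(57.6312/19.5219) + (0.0562 + 0.5·0.4264²)·3.2070] / (0.4264·√3.2070)
   = [1.082527 + 0.471777] / 0.763601 = 2.035492
d₂ = d₁ − σ√T = 2.035492 − 0.763601 = 1.271890
risk-neutral PD = N(−d₂) = N(-1.271890) = 0.101706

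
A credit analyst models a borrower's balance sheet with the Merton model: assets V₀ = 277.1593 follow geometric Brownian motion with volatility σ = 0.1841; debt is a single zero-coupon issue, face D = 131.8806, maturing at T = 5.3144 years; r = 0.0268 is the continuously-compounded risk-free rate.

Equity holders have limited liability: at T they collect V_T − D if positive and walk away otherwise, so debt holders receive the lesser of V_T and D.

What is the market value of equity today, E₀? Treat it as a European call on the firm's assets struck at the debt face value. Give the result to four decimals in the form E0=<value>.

E0=163.2852

d₁ = [ln(V₀/D) + (r + σ²/2)T] / (σ√T)
   = [ln(277.1593/131.8806) + (0.0268 + 0.5·0.1841²)·5.3144] / (0.1841·√5.3144)
   = [0.742695 + 0.232486] / 0.424405 = 2.297759
d₂ = d₁ − σ√T = 2.297759 − 0.424405 = 1.873354
N(d₁) = 0.989212,  N(d₂) = 0.969490,  e^(−rT) = 0.867252
E₀ = V₀·N(d₁) − D·e^(−rT)·N(d₂)
   = 277.1593·0.989212 − 131.8806·0.867252·0.969490 = 163.285203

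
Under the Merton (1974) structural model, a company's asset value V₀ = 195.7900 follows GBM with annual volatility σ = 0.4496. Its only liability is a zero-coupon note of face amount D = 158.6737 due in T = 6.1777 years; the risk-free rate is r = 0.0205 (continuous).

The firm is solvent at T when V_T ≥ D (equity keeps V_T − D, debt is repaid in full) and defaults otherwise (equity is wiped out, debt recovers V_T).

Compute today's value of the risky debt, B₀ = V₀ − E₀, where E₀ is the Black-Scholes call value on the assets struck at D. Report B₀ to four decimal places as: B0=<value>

d₁ = [ln(V₀/D) + (r + σ²/2)T] / (σ√T)
   = [ln(195.7900/158.6737) + (0.0205 + 0.5·0.4496²)·6.1777] / (0.4496·√6.1777)
   = [0.210193 + 0.751023] / 1.117480 = 0.860164
d₂ = d₁ − σ√T = 0.860164 − 1.117480 = -0.257316
N(d₁) = 0.805151,  N(d₂) = 0.398468,  e^(−rT) = 0.881048
E₀ = V₀·N(d₁) − D·e^(−rT)·N(d₂)
   = 195.7900·0.805151 − 158.6737·0.881048·0.398468 = 101.935021
B₀ = V₀ − E₀ = 195.7900 − 101.935021 = 93.854979

B0=93.8550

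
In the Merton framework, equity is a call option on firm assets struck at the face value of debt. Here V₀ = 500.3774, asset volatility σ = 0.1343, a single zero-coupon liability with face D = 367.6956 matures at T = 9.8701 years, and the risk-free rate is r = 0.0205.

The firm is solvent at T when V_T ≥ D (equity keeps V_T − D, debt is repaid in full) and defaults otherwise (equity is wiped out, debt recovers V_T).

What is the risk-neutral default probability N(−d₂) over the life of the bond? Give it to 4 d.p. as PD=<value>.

d₁ = [ln(V₀/D) + (r + σ²/2)T] / (σ√T)
   = [ln(500.3774/367.6956) + (0.0205 + 0.5·0.1343²)·9.8701] / (0.1343·√9.8701)
   = [0.308107 + 0.291348] / 0.421926 = 1.420758
d₂ = d₁ − σ√T = 1.420758 − 0.421926 = 0.998831
risk-neutral PD = N(−d₂) = N(-0.998831) = 0.158938

PD=0.1589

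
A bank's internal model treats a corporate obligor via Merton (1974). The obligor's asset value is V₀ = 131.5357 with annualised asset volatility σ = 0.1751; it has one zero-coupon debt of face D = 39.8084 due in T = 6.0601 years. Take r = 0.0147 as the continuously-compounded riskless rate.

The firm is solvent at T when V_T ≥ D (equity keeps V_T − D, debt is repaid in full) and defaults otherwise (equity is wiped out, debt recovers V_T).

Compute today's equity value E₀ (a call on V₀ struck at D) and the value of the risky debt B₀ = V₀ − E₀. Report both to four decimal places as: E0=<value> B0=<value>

E0=95.1322 B0=36.4035

d₁ = [ln(V₀/D) + (r + σ²/2)T] / (σ√T)
   = [ln(131.5357/39.8084) + (0.0147 + 0.5·0.1751²)·6.0601] / (0.1751·√6.0601)
   = [1.195200 + 0.181985] / 0.431048 = 3.194966
d₂ = d₁ − σ√T = 3.194966 − 0.431048 = 2.763918
N(d₁) = 0.999301,  N(d₂) = 0.997144,  e^(−rT) = 0.914769
E₀ = V₀·N(d₁) − D·e^(−rT)·N(d₂)
   = 131.5357·0.999301 − 39.8084·0.914769·0.997144 = 95.132215
B₀ = V₀ − E₀ = 131.5357 − 95.132215 = 36.403485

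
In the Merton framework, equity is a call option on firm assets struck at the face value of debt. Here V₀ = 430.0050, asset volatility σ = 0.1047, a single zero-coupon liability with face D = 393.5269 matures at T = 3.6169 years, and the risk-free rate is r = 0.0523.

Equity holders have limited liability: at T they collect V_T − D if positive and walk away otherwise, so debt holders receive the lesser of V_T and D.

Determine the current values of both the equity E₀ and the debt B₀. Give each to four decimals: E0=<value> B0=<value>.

E0=107.0540 B0=322.9510

d₁ = [ln(V₀/D) + (r + σ²/2)T] / (σ√T)
   = [ln(430.0050/393.5269) + (0.0523 + 0.5·0.1047²)·3.6169] / (0.1047·√3.6169)
   = [0.088647 + 0.208988] / 0.199120 = 1.494755
d₂ = d₁ − σ√T = 1.494755 − 0.199120 = 1.295635
N(d₁) = 0.932511,  N(d₂) = 0.902449,  e^(−rT) = 0.827651
E₀ = V₀·N(d₁) − D·e^(−rT)·N(d₂)
   = 430.0050·0.932511 − 393.5269·0.827651·0.902449 = 107.053950
B₀ = V₀ − E₀ = 430.0050 − 107.053950 = 322.951050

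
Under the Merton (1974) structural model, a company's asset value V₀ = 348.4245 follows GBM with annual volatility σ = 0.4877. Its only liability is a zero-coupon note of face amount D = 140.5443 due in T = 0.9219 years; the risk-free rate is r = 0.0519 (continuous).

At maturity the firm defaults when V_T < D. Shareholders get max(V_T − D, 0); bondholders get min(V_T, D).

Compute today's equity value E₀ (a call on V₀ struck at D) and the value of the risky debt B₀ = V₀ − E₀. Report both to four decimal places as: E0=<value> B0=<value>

E0=215.1990 B0=133.2255

d₁ = [ln(V₀/D) + (r + σ²/2)T] / (σ√T)
   = [ln(348.4245/140.5443) + (0.0519 + 0.5·0.4877²)·0.9219] / (0.4877·√0.9219)
   = [0.907899 + 0.157484] / 0.468268 = 2.275156
d₂ = d₁ − σ√T = 2.275156 − 0.468268 = 1.806887
N(d₁) = 0.988552,  N(d₂) = 0.964610,  e^(−rT) = 0.953280
E₀ = V₀·N(d₁) − D·e^(−rT)·N(d₂)
   = 348.4245·0.988552 − 140.5443·0.953280·0.964610 = 215.199035
B₀ = V₀ − E₀ = 348.4245 − 215.199035 = 133.225465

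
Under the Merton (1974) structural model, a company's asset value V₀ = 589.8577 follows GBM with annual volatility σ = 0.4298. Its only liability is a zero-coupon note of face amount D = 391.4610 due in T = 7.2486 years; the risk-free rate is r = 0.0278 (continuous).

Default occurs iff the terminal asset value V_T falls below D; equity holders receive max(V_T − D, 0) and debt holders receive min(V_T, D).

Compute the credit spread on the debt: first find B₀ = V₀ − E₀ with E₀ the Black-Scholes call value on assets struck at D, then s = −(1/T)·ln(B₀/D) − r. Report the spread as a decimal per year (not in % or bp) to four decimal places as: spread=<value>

d₁ = [ln(V₀/D) + (r + σ²/2)T] / (σ√T)
   = [ln(589.8577/391.4610) + (0.0278 + 0.5·0.4298²)·7.2486] / (0.4298·√7.2486)
   = [0.409995 + 0.871021] / 1.157160 = 1.107035
d₂ = d₁ − σ√T = 1.107035 − 1.157160 = -0.050126
N(d₁) = 0.865861,  N(d₂) = 0.480011,  e^(−rT) = 0.817495
E₀ = V₀·N(d₁) − D·e^(−rT)·N(d₂)
   = 589.8577·0.865861 − 391.4610·0.817495·0.480011 = 357.122654
B₀ = V₀ − E₀ = 589.8577 − 357.122654 = 232.735046
spread = −(1/T)·ln(B₀/D) − r = −(1/7.2486)·ln(232.735046/391.4610) − 0.0278 = 0.04393595

spread=0.0439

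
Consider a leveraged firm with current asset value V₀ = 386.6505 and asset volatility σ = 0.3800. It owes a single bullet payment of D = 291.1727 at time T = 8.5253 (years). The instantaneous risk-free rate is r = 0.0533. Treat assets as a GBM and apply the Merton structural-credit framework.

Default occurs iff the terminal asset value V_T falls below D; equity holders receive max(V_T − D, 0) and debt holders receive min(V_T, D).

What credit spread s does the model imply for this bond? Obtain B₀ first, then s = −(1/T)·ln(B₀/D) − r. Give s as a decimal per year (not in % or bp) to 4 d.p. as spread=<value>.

spread=0.0296

d₁ = [ln(V₀/D) + (r + σ²/2)T] / (σ√T)
   = [ln(386.6505/291.1727) + (0.0533 + 0.5·0.3800²)·8.5253] / (0.3800·√8.5253)
   = [0.283605 + 1.069925] / 1.109528 = 1.219914
d₂ = d₁ − σ√T = 1.219914 − 1.109528 = 0.110386
N(d₁) = 0.888751,  N(d₂) = 0.543948,  e^(−rT) = 0.634830
E₀ = V₀·N(d₁) − D·e^(−rT)·N(d₂)
   = 386.6505·0.888751 − 291.1727·0.634830·0.543948 = 243.089970
B₀ = V₀ − E₀ = 386.6505 − 243.089970 = 143.560530
spread = −(1/T)·ln(B₀/D) − r = −(1/8.5253)·ln(143.560530/291.1727) − 0.0533 = 0.02964838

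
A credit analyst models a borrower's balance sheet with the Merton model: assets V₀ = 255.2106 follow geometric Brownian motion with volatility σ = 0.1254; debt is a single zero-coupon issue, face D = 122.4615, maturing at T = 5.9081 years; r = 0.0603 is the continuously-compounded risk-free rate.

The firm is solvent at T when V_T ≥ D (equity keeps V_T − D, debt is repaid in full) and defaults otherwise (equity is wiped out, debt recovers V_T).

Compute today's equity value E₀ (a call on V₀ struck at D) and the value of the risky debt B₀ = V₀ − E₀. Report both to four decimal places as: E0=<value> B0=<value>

E0=169.4537 B0=85.7569

d₁ = [ln(V₀/D) + (r + σ²/2)T] / (σ√T)
   = [ln(255.2106/122.4615) + (0.0603 + 0.5·0.1254²)·5.9081] / (0.1254·√5.9081)
   = [0.734292 + 0.402711] / 0.304805 = 3.730271
d₂ = d₁ − σ√T = 3.730271 − 0.304805 = 3.425467
N(d₁) = 0.999904,  N(d₂) = 0.999693,  e^(−rT) = 0.700292
E₀ = V₀·N(d₁) − D·e^(−rT)·N(d₂)
   = 255.2106·0.999904 − 122.4615·0.700292·0.999693 = 169.453747
B₀ = V₀ − E₀ = 255.2106 − 169.453747 = 85.756853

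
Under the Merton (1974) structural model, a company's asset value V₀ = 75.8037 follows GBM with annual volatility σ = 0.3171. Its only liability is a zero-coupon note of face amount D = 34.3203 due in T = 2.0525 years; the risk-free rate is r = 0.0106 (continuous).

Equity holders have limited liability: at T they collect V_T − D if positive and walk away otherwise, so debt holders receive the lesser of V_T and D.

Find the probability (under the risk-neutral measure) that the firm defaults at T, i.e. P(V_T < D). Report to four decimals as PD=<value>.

d₁ = [ln(V₀/D) + (r + σ²/2)T] / (σ√T)
   = [ln(75.8037/34.3203) + (0.0106 + 0.5·0.3171²)·2.0525] / (0.3171·√2.0525)
   = [0.792410 + 0.124948] / 0.454295 = 2.019302
d₂ = d₁ − σ√T = 2.019302 − 0.454295 = 1.565007
risk-neutral PD = N(−d₂) = N(-1.565007) = 0.058791

PD=0.0588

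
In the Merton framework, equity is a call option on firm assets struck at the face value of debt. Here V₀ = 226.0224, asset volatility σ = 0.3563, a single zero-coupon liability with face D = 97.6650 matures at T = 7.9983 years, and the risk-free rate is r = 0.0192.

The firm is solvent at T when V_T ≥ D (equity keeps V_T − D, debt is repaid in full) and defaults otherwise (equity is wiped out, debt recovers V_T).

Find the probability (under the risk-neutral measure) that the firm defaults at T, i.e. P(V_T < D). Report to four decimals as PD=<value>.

d₁ = [ln(V₀/D) + (r + σ²/2)T] / (σ√T)
   = [ln(226.0224/97.6650) + (0.0192 + 0.5·0.3563²)·7.9983] / (0.3563·√7.9983)
   = [0.839091 + 0.661258] / 1.007662 = 1.488942
d₂ = d₁ − σ√T = 1.488942 − 1.007662 = 0.481280
risk-neutral PD = N(−d₂) = N(-0.481280) = 0.315159

PD=0.3152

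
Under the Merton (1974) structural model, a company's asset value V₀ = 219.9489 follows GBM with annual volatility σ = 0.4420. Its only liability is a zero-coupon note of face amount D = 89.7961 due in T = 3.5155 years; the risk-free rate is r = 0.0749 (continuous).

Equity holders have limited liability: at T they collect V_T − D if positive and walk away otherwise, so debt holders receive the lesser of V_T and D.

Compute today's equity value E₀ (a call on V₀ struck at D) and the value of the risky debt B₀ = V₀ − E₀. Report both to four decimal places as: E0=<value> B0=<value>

E0=154.4740 B0=65.4749

d₁ = [ln(V₀/D) + (r + σ²/2)T] / (σ√T)
   = [ln(219.9489/89.7961) + (0.0749 + 0.5·0.4420²)·3.5155] / (0.4420·√3.5155)
   = [0.895854 + 0.606712] / 0.828735 = 1.813083
d₂ = d₁ − σ√T = 1.813083 − 0.828735 = 0.984348
N(d₁) = 0.965090,  N(d₂) = 0.837528,  e^(−rT) = 0.768503
E₀ = V₀·N(d₁) − D·e^(−rT)·N(d₂)
   = 219.9489·0.965090 − 89.7961·0.768503·0.837528 = 154.474008
B₀ = V₀ − E₀ = 219.9489 − 154.474008 = 65.474892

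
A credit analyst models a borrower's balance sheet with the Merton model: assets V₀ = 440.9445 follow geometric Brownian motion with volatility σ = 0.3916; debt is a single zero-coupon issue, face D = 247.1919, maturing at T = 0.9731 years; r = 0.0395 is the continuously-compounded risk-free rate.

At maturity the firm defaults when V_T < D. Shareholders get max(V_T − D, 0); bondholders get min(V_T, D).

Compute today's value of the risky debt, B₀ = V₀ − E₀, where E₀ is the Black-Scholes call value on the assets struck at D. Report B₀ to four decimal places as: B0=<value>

B0=234.9872

d₁ = [ln(V₀/D) + (r + σ²/2)T] / (σ√T)
   = [ln(440.9445/247.1919) + (0.0395 + 0.5·0.3916²)·0.9731] / (0.3916·√0.9731)
   = [0.578754 + 0.113050] / 0.386297 = 1.790861
d₂ = d₁ − σ√T = 1.790861 − 0.386297 = 1.404564
N(d₁) = 0.963342,  N(d₂) = 0.919924,  e^(−rT) = 0.962292
E₀ = V₀·N(d₁) − D·e^(−rT)·N(d₂)
   = 440.9445·0.963342 − 247.1919·0.962292·0.919924 = 205.957301
B₀ = V₀ − E₀ = 440.9445 − 205.957301 = 234.987199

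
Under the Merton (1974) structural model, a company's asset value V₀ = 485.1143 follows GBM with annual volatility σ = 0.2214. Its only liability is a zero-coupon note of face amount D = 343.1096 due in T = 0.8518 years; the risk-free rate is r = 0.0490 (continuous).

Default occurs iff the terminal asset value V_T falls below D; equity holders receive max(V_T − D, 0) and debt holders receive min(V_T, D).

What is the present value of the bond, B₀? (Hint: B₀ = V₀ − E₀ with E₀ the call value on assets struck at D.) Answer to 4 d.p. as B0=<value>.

d₁ = [ln(V₀/D) + (r + σ²/2)T] / (σ√T)
   = [ln(485.1143/343.1096) + (0.0490 + 0.5·0.2214²)·0.8518] / (0.2214·√0.8518)
   = [0.346335 + 0.062615] / 0.204337 = 2.001351
d₂ = d₁ − σ√T = 2.001351 − 0.204337 = 1.797014
N(d₁) = 0.977323,  N(d₂) = 0.963833,  e^(−rT) = 0.959121
E₀ = V₀·N(d₁) − D·e^(−rT)·N(d₂)
   = 485.1143·0.977323 − 343.1096·0.959121·0.963833 = 156.931513
B₀ = V₀ − E₀ = 485.1143 − 156.931513 = 328.182787

B0=328.1828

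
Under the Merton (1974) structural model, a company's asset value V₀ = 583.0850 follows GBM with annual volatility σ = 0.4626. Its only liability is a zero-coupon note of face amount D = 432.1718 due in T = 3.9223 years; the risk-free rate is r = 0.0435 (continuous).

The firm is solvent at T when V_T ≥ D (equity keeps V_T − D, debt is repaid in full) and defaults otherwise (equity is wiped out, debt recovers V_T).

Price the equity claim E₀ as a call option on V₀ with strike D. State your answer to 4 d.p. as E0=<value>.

d₁ = [ln(V₀/D) + (r + σ²/2)T] / (σ√T)
   = [ln(583.0850/432.1718) + (0.0435 + 0.5·0.4626²)·3.9223] / (0.4626·√3.9223)
   = [0.299510 + 0.590304] / 0.916170 = 0.971232
d₂ = d₁ − σ√T = 0.971232 − 0.916170 = 0.055062
N(d₁) = 0.834284,  N(d₂) = 0.521955,  e^(−rT) = 0.843142
E₀ = V₀·N(d₁) − D·e^(−rT)·N(d₂)
   = 583.0850·0.834284 − 432.1718·0.843142·0.521955 = 296.267006

E0=296.2670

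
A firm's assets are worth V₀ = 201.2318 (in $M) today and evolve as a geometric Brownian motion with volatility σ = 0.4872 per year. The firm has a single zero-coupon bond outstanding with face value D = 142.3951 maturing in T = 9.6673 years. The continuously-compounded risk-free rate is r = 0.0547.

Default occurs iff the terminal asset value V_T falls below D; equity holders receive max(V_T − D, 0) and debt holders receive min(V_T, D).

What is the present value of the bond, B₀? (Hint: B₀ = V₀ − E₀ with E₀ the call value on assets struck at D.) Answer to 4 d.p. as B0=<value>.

B0=54.2697

d₁ = [ln(V₀/D) + (r + σ²/2)T] / (σ√T)
   = [ln(201.2318/142.3951) + (0.0547 + 0.5·0.4872²)·9.6673] / (0.4872·√9.6673)
   = [0.345852 + 1.676135] / 1.514816 = 1.334807
d₂ = d₁ − σ√T = 1.334807 − 1.514816 = -0.180009
N(d₁) = 0.909030,  N(d₂) = 0.428573,  e^(−rT) = 0.589311
E₀ = V₀·N(d₁) − D·e^(−rT)·N(d₂)
   = 201.2318·0.909030 − 142.3951·0.589311·0.428573 = 146.962112
B₀ = V₀ − E₀ = 201.2318 − 146.962112 = 54.269688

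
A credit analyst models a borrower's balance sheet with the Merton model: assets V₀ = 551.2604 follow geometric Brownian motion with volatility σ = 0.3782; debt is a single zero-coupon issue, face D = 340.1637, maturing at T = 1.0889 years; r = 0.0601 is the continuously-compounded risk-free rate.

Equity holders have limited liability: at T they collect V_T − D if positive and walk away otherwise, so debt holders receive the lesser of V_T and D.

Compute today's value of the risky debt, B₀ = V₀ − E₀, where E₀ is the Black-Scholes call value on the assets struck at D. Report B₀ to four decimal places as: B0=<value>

B0=312.4884

d₁ = [ln(V₀/D) + (r + σ²/2)T] / (σ√T)
   = [ln(551.2604/340.1637) + (0.0601 + 0.5·0.3782²)·1.0889] / (0.3782·√1.0889)
   = [0.482780 + 0.143318] / 0.394653 = 1.586453
d₂ = d₁ − σ√T = 1.586453 − 0.394653 = 1.191800
N(d₁) = 0.943682,  N(d₂) = 0.883330,  e^(−rT) = 0.936653
E₀ = V₀·N(d₁) − D·e^(−rT)·N(d₂)
   = 551.2604·0.943682 − 340.1637·0.936653·0.883330 = 238.771952
B₀ = V₀ − E₀ = 551.2604 − 238.771952 = 312.488448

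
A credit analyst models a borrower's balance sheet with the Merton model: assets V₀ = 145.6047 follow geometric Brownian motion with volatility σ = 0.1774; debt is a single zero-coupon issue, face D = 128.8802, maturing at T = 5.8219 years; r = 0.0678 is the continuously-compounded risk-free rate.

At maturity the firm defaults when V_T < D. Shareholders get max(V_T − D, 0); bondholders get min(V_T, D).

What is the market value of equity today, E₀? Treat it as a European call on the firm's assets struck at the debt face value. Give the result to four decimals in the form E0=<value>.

E0=61.3767

d₁ = [ln(V₀/D) + (r + σ²/2)T] / (σ√T)
   = [ln(145.6047/128.8802) + (0.0678 + 0.5·0.1774²)·5.8219] / (0.1774·√5.8219)
   = [0.122012 + 0.486335] / 0.428042 = 1.421233
d₂ = d₁ − σ√T = 1.421233 − 0.428042 = 0.993191
N(d₁) = 0.922375,  N(d₂) = 0.839692,  e^(−rT) = 0.673865
E₀ = V₀·N(d₁) − D·e^(−rT)·N(d₂)
   = 145.6047·0.922375 − 128.8802·0.673865·0.839692 = 61.376737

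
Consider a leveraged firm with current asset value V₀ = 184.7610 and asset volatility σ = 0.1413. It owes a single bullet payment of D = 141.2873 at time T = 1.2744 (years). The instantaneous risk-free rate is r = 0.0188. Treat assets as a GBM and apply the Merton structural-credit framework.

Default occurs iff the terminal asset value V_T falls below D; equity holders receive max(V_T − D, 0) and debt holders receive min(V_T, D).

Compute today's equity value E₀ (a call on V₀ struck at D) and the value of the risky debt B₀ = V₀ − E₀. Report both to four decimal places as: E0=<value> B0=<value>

E0=47.1530 B0=137.6080

d₁ = [ln(V₀/D) + (r + σ²/2)T] / (σ√T)
   = [ln(184.7610/141.2873) + (0.0188 + 0.5·0.1413²)·1.2744] / (0.1413·√1.2744)
   = [0.268268 + 0.036681] / 0.159513 = 1.911752
d₂ = d₁ − σ√T = 1.911752 − 0.159513 = 1.752239
N(d₁) = 0.972046,  N(d₂) = 0.960134,  e^(−rT) = 0.976326
E₀ = V₀·N(d₁) − D·e^(−rT)·N(d₂)
   = 184.7610·0.972046 − 141.2873·0.976326·0.960134 = 47.152983
B₀ = V₀ − E₀ = 184.7610 − 47.152983 = 137.608017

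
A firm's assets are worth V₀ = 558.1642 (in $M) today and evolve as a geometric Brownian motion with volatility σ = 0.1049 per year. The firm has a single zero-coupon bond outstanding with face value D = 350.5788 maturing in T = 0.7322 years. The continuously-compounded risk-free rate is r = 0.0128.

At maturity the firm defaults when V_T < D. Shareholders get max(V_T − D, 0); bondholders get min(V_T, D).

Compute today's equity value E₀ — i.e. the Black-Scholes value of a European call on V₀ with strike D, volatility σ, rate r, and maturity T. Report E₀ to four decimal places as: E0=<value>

E0=210.8557

d₁ = [ln(V₀/D) + (r + σ²/2)T] / (σ√T)
   = [ln(558.1642/350.5788) + (0.0128 + 0.5·0.1049²)·0.7322] / (0.1049·√0.7322)
   = [0.465068 + 0.013401] / 0.089762 = 5.330438
d₂ = d₁ − σ√T = 5.330438 − 0.089762 = 5.240677
N(d₁) = 1.000000,  N(d₂) = 1.000000,  e^(−rT) = 0.990672
E₀ = V₀·N(d₁) − D·e^(−rT)·N(d₂)
   = 558.1642·1.000000 − 350.5788·0.990672·1.000000 = 210.855732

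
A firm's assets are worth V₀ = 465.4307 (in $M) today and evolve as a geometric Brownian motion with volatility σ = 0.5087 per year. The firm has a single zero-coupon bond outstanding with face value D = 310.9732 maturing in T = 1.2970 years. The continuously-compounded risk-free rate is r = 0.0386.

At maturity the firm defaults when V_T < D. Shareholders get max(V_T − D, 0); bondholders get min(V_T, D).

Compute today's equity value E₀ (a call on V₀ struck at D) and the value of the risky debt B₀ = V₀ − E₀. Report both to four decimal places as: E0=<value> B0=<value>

d₁ = [ln(V₀/D) + (r + σ²/2)T] / (σ√T)
   = [ln(465.4307/310.9732) + (0.0386 + 0.5·0.5087²)·1.2970] / (0.5087·√1.2970)
   = [0.403256 + 0.217880] / 0.579338 = 1.072150
d₂ = d₁ − σ√T = 1.072150 − 0.579338 = 0.492812
N(d₁) = 0.858174,  N(d₂) = 0.688927,  e^(−rT) = 0.951168
E₀ = V₀·N(d₁) − D·e^(−rT)·N(d₂)
   = 465.4307·0.858174 − 310.9732·0.951168·0.688927 = 195.643998
B₀ = V₀ − E₀ = 465.4307 − 195.643998 = 269.786702

E0=195.6440 B0=269.7867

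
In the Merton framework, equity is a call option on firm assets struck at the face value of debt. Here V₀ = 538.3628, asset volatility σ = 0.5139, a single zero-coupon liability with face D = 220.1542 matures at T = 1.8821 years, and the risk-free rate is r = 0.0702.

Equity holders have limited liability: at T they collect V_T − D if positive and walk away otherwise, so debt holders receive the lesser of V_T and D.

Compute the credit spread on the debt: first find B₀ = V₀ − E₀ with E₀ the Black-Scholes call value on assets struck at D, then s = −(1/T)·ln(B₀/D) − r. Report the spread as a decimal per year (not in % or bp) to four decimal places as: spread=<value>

spread=0.0198

d₁ = [ln(V₀/D) + (r + σ²/2)T] / (σ√T)
   = [ln(538.3628/220.1542) + (0.0702 + 0.5·0.5139²)·1.8821] / (0.5139·√1.8821)
   = [0.894204 + 0.380648] / 0.705018 = 1.808257
d₂ = d₁ − σ√T = 1.808257 − 0.705018 = 1.103239
N(d₁) = 0.964717,  N(d₂) = 0.865038,  e^(−rT) = 0.876233
E₀ = V₀·N(d₁) − D·e^(−rT)·N(d₂)
   = 538.3628·0.964717 − 220.1542·0.876233·0.865038 = 352.496217
B₀ = V₀ − E₀ = 538.3628 − 352.496217 = 185.866583
spread = −(1/T)·ln(B₀/D) − r = −(1/1.8821)·ln(185.866583/220.1542) − 0.0702 = 0.01975223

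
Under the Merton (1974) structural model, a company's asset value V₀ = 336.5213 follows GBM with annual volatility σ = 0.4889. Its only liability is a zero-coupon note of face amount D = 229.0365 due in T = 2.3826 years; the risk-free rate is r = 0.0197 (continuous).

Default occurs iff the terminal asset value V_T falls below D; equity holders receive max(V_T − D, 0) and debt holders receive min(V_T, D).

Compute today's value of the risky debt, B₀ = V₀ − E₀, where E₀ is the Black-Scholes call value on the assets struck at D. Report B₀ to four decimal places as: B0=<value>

B0=183.7547

d₁ = [ln(V₀/D) + (r + σ²/2)T] / (σ√T)
   = [ln(336.5213/229.0365) + (0.0197 + 0.5·0.4889²)·2.3826] / (0.4889·√2.3826)
   = [0.384780 + 0.331686] / 0.754650 = 0.949401
d₂ = d₁ − σ√T = 0.949401 − 0.754650 = 0.194751
N(d₁) = 0.828792,  N(d₂) = 0.577206,  e^(−rT) = 0.954147
E₀ = V₀·N(d₁) − D·e^(−rT)·N(d₂)
   = 336.5213·0.828792 − 229.0365·0.954147·0.577206 = 152.766577
B₀ = V₀ − E₀ = 336.5213 − 152.766577 = 183.754723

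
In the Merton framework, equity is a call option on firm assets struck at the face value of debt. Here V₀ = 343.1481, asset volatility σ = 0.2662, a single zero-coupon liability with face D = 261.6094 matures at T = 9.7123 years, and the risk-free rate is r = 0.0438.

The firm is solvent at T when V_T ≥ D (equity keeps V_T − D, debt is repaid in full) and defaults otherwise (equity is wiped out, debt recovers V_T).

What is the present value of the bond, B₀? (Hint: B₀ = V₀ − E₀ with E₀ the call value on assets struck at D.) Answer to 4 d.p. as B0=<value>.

B0=149.5856

d₁ = [ln(V₀/D) + (r + σ²/2)T] / (σ√T)
   = [ln(343.1481/261.6094) + (0.0438 + 0.5·0.2662²)·9.7123] / (0.2662·√9.7123)
   = [0.271310 + 0.769517] / 0.829601 = 1.254612
d₂ = d₁ − σ√T = 1.254612 − 0.829601 = 0.425011
N(d₁) = 0.895190,  N(d₂) = 0.664586,  e^(−rT) = 0.653509
E₀ = V₀·N(d₁) − D·e^(−rT)·N(d₂)
   = 343.1481·0.895190 − 261.6094·0.653509·0.664586 = 193.562472
B₀ = V₀ − E₀ = 343.1481 − 193.562472 = 149.585628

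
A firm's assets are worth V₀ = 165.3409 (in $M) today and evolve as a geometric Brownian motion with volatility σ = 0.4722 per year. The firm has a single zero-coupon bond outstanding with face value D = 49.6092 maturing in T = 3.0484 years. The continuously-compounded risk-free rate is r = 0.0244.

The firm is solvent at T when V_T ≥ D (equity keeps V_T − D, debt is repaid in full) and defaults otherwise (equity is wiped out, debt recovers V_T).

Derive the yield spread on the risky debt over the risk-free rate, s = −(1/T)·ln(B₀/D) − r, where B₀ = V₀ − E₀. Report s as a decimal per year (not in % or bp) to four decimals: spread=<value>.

d₁ = [ln(V₀/D) + (r + σ²/2)T] / (σ√T)
   = [ln(165.3409/49.6092) + (0.0244 + 0.5·0.4722²)·3.0484] / (0.4722·√3.0484)
   = [1.203833 + 0.414236] / 0.824446 = 1.962615
d₂ = d₁ − σ√T = 1.962615 − 0.824446 = 1.138170
N(d₁) = 0.975155,  N(d₂) = 0.872475,  e^(−rT) = 0.928318
E₀ = V₀·N(d₁) − D·e^(−rT)·N(d₂)
   = 165.3409·0.975155 − 49.6092·0.928318·0.872475 = 121.052733
B₀ = V₀ − E₀ = 165.3409 − 121.052733 = 44.288167
spread = −(1/T)·ln(B₀/D) − r = −(1/3.0484)·ln(44.288167/49.6092) − 0.0244 = 0.01281912

spread=0.0128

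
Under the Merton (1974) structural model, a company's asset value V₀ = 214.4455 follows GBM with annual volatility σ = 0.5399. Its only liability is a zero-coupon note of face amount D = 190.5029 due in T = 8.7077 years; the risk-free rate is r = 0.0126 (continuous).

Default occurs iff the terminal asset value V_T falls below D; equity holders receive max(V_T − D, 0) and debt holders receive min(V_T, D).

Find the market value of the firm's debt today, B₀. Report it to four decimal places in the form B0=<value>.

d₁ = [ln(V₀/D) + (r + σ²/2)T] / (σ√T)
   = [ln(214.4455/190.5029) + (0.0126 + 0.5·0.5399²)·8.7077] / (0.5399·√8.7077)
   = [0.118388 + 1.378830] / 1.593181 = 0.939766
d₂ = d₁ − σ√T = 0.939766 − 1.593181 = -0.653414
N(d₁) = 0.826331,  N(d₂) = 0.256745,  e^(−rT) = 0.896088
E₀ = V₀·N(d₁) − D·e^(−rT)·N(d₂)
   = 214.4455·0.826331 − 190.5029·0.896088·0.256745 = 133.374854
B₀ = V₀ − E₀ = 214.4455 − 133.374854 = 81.070646

B0=81.0706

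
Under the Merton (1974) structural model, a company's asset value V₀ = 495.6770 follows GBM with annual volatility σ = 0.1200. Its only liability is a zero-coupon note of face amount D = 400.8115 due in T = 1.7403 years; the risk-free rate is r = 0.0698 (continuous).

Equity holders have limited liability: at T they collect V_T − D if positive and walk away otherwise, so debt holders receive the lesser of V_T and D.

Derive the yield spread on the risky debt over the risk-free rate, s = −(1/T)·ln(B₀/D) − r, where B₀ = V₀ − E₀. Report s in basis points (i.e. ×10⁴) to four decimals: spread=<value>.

spread=6.7641

d₁ = [ln(V₀/D) + (r + σ²/2)T] / (σ√T)
   = [ln(495.6770/400.8115) + (0.0698 + 0.5·0.1200²)·1.7403] / (0.1200·√1.7403)
   = [0.212433 + 0.134003] / 0.158305 = 2.188417
d₂ = d₁ − σ√T = 2.188417 − 0.158305 = 2.030113
N(d₁) = 0.985680,  N(d₂) = 0.978827,  e^(−rT) = 0.885615
E₀ = V₀·N(d₁) − D·e^(−rT)·N(d₂)
   = 495.6770·0.985680 − 400.8115·0.885615·0.978827 = 141.129918
B₀ = V₀ − E₀ = 495.6770 − 141.129918 = 354.547082
spread = −(1/T)·ln(B₀/D) − r = −(1/1.7403)·ln(354.547082/400.8115) − 0.0698 = 0.00067641
in basis points: 0.00067641 × 10⁴ = 6.7641 bp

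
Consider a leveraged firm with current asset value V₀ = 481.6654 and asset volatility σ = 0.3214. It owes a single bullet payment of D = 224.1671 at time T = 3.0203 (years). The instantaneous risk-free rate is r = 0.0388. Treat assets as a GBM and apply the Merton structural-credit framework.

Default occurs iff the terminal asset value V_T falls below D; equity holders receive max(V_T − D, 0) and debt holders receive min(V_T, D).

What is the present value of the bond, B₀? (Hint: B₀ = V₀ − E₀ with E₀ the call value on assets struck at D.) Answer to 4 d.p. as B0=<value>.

d₁ = [ln(V₀/D) + (r + σ²/2)T] / (σ√T)
   = [ln(481.6654/224.1671) + (0.0388 + 0.5·0.3214²)·3.0203] / (0.3214·√3.0203)
   = [0.764858 + 0.273183] / 0.558561 = 1.858419
d₂ = d₁ − σ√T = 1.858419 − 0.558561 = 1.299857
N(d₁) = 0.968445,  N(d₂) = 0.903175,  e^(−rT) = 0.889418
E₀ = V₀·N(d₁) − D·e^(−rT)·N(d₂)
   = 481.6654·0.968445 − 224.1671·0.889418·0.903175 = 286.393025
B₀ = V₀ − E₀ = 481.6654 − 286.393025 = 195.272375

B0=195.2724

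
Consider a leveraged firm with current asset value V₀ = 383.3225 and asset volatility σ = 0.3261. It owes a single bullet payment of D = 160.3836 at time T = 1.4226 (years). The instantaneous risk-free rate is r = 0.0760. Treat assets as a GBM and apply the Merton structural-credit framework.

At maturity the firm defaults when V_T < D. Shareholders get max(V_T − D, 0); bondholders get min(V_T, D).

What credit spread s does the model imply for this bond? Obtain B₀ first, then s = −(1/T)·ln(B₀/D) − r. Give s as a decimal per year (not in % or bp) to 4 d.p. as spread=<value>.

spread=0.0008

d₁ = [ln(V₀/D) + (r + σ²/2)T] / (σ√T)
   = [ln(383.3225/160.3836) + (0.0760 + 0.5·0.3261²)·1.4226] / (0.3261·√1.4226)
   = [0.871308 + 0.183758] / 0.388949 = 2.712611
d₂ = d₁ − σ√T = 2.712611 − 0.388949 = 2.323663
N(d₁) = 0.996662,  N(d₂) = 0.989928,  e^(−rT) = 0.897522
E₀ = V₀·N(d₁) − D·e^(−rT)·N(d₂)
   = 383.3225·0.996662 − 160.3836·0.897522·0.989928 = 239.545054
B₀ = V₀ − E₀ = 383.3225 − 239.545054 = 143.777446
spread = −(1/T)·ln(B₀/D) − r = −(1/1.4226)·ln(143.777446/160.3836) − 0.0760 = 0.00083246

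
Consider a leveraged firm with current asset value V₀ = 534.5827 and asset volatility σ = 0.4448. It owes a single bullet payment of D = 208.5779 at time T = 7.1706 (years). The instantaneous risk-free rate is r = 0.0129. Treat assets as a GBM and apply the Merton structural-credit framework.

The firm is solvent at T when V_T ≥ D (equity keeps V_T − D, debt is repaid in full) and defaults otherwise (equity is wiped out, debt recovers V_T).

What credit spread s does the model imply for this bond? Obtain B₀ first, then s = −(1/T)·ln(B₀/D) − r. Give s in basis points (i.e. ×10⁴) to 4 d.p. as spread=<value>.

d₁ = [ln(V₀/D) + (r + σ²/2)T] / (σ√T)
   = [ln(534.5827/208.5779) + (0.0129 + 0.5·0.4448²)·7.1706] / (0.4448·√7.1706)
   = [0.941174 + 0.801842] / 1.191084 = 1.463385
d₂ = d₁ − σ√T = 1.463385 − 1.191084 = 0.272301
N(d₁) = 0.928319,  N(d₂) = 0.607305,  e^(−rT) = 0.911649
E₀ = V₀·N(d₁) − D·e^(−rT)·N(d₂)
   = 534.5827·0.928319 − 208.5779·0.911649·0.607305 = 380.784458
B₀ = V₀ − E₀ = 534.5827 − 380.784458 = 153.798242
spread = −(1/T)·ln(B₀/D) − r = −(1/7.1706)·ln(153.798242/208.5779) − 0.0129 = 0.02958891
in basis points: 0.02958891 × 10⁴ = 295.8891 bp

spread=295.8891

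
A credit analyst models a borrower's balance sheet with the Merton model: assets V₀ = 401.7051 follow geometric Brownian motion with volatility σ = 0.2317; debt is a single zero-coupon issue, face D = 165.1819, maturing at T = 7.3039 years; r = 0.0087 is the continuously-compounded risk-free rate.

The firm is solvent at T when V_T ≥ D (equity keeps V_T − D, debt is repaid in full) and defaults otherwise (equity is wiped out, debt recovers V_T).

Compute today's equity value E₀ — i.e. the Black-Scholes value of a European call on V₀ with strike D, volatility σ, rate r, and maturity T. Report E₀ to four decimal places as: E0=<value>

E0=250.9084

d₁ = [ln(V₀/D) + (r + σ²/2)T] / (σ√T)
   = [ln(401.7051/165.1819) + (0.0087 + 0.5·0.2317²)·7.3039] / (0.2317·√7.3039)
   = [0.888671 + 0.259598] / 0.626186 = 1.833751
d₂ = d₁ − σ√T = 1.833751 − 0.626186 = 1.207565
N(d₁) = 0.966655,  N(d₂) = 0.886393,  e^(−rT) = 0.938433
E₀ = V₀·N(d₁) − D·e^(−rT)·N(d₂)
   = 401.7051·0.966655 − 165.1819·0.938433·0.886393 = 250.908437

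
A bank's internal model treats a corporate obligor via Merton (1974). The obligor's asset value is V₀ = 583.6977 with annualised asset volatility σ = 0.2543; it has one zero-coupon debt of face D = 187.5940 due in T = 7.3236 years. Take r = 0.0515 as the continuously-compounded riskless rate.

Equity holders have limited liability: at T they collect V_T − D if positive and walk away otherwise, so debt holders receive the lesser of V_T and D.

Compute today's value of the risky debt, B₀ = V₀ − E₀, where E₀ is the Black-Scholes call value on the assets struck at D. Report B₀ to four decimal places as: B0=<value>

d₁ = [ln(V₀/D) + (r + σ²/2)T] / (σ√T)
   = [ln(583.6977/187.5940) + (0.0515 + 0.5·0.2543²)·7.3236] / (0.2543·√7.3236)
   = [1.135103 + 0.613968] / 0.688190 = 2.541552
d₂ = d₁ − σ√T = 2.541552 − 0.688190 = 1.853361
N(d₁) = 0.994482,  N(d₂) = 0.968085,  e^(−rT) = 0.685803
E₀ = V₀·N(d₁) − D·e^(−rT)·N(d₂)
   = 583.6977·0.994482 − 187.5940·0.685803·0.968085 = 455.930332
B₀ = V₀ − E₀ = 583.6977 − 455.930332 = 127.767368

B0=127.7674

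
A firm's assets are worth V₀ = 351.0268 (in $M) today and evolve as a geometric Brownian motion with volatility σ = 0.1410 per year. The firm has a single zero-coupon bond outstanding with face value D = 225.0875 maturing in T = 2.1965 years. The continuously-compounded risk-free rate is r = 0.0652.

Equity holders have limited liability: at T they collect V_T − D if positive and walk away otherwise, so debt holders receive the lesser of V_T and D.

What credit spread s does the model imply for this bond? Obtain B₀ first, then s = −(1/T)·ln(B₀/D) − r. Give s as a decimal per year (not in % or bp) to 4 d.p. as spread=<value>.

d₁ = [ln(V₀/D) + (r + σ²/2)T] / (σ√T)
   = [ln(351.0268/225.0875) + (0.0652 + 0.5·0.1410²)·2.1965] / (0.1410·√2.1965)
   = [0.444373 + 0.165046] / 0.208970 = 2.916296
d₂ = d₁ − σ√T = 2.916296 − 0.208970 = 2.707326
N(d₁) = 0.998229,  N(d₂) = 0.996609,  e^(−rT) = 0.866571
E₀ = V₀·N(d₁) − D·e^(−rT)·N(d₂)
   = 351.0268·0.998229 − 225.0875·0.866571·0.996609 = 156.012421
B₀ = V₀ − E₀ = 351.0268 − 156.012421 = 195.014379
spread = −(1/T)·ln(B₀/D) − r = −(1/2.1965)·ln(195.014379/225.0875) − 0.0652 = 0.00009293

spread=0.0001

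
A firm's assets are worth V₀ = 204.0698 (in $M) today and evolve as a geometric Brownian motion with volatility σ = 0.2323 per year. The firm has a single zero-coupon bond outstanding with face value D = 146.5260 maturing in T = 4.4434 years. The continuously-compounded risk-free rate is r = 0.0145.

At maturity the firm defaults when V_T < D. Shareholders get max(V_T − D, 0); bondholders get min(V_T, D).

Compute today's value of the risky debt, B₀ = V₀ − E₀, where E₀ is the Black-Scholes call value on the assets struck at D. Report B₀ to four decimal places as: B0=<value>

d₁ = [ln(V₀/D) + (r + σ²/2)T] / (σ√T)
   = [ln(204.0698/146.5260) + (0.0145 + 0.5·0.2323²)·4.4434] / (0.2323·√4.4434)
   = [0.331259 + 0.184320] / 0.489674 = 1.052902
d₂ = d₁ − σ√T = 1.052902 − 0.489674 = 0.563228
N(d₁) = 0.853807,  N(d₂) = 0.713360,  e^(−rT) = 0.937602
E₀ = V₀·N(d₁) − D·e^(−rT)·N(d₂)
   = 204.0698·0.853807 − 146.5260·0.937602·0.713360 = 76.232572
B₀ = V₀ − E₀ = 204.0698 − 76.232572 = 127.837228

B0=127.8372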